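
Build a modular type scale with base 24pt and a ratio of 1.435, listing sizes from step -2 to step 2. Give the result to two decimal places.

11.65pt, 16.72pt, 24.00pt, 34.44pt, 49.42pt

Step -2: 24.0 ÷ 1.435² = 11.65
Step -1: 24.0 ÷ 1.435 = 16.72
Step 0: 24pt
Step 1: 24.0 × 1.435 = 34.44
Step 2: 24.0 × 1.435² = 49.42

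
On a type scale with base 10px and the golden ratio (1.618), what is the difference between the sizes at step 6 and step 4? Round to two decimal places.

110.88px

Step 4: 10.0 × 1.618⁴ = 68.5353px
Step 6: 10.0 × 1.618⁶ = 179.4201px
Difference: 179.4201 − 68.5353 = 110.8848px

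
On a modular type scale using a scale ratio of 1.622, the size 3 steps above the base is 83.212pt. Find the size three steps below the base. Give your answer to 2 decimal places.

4.57pt

83.212 ÷ 1.622⁶ = 83.212 ÷ 18.20980 ≈ 4.570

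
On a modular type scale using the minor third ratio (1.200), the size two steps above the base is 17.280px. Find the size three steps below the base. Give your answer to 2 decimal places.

6.94px

The gap is -3 − (2) = -5 steps, so the factor is 1.200^-5.
17.280 ÷ 1.200⁵ = 17.280 ÷ 2.48832 ≈ 6.944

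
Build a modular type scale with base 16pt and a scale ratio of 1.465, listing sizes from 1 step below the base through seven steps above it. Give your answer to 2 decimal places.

10.92pt, 16.00pt, 23.44pt, 34.34pt, 50.31pt, 73.70pt, 107.97pt, 158.18pt, 231.73pt

Step -1: 16.0 ÷ 1.465 = 10.92
Step 0: 16pt
Step 1: 16.0 × 1.465 = 23.44
Step 2: 16.0 × 1.465² = 34.34
Step 3: 16.0 × 1.465³ = 50.31
Step 4: 16.0 × 1.465⁴ = 73.70
Step 5: 16.0 × 1.465⁵ = 107.97
Step 6: 16.0 × 1.465⁶ = 158.18
Step 7: 16.0 × 1.465⁷ = 231.73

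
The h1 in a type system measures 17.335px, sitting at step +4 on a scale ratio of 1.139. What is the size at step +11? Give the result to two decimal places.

43.11px

17.335 × 1.139⁷ = 17.335 × 2.48694 ≈ 43.111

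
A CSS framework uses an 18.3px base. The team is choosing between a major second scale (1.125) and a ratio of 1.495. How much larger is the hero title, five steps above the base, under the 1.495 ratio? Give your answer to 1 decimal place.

Major second: 18.3 × 1.125⁵ = 32.977px
At 1.495: 18.3 × 1.495⁵ = 136.665px
Difference: 136.665 − 32.977 = 103.688px

103.7px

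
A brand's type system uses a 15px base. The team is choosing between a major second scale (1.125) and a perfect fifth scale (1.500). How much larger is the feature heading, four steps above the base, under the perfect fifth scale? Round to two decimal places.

51.91px

Major second: 15.0 × 1.125⁴ = 24.0271px
Perfect fifth: 15.0 × 1.500⁴ = 75.9375px
Difference: 75.9375 − 24.0271 = 51.9104px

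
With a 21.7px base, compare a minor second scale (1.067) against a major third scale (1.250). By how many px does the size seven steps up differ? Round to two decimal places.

Minor second: 21.7 × 1.067⁷ = 34.1673px
Major third: 21.7 × 1.250⁷ = 103.4737px
Difference: 103.4737 − 34.1673 = 69.3064px

69.31px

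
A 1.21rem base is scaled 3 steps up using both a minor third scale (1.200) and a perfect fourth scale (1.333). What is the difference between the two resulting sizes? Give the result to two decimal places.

Minor third: 1.21 × 1.200³ = 2.0909rem
Perfect fourth: 1.21 × 1.333³ = 2.8660rem
Difference: 2.8660 − 2.0909 = 0.7751rem

0.78rem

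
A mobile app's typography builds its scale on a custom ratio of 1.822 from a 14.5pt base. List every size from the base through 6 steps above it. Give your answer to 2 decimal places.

14.50pt, 26.42pt, 48.14pt, 87.70pt, 159.79pt, 291.15pt, 530.47pt

Step 0: 14.5pt
Step 1: 14.5 × 1.822 = 26.42
Step 2: 14.5 × 1.822² = 48.14
Step 3: 14.5 × 1.822³ = 87.70
Step 4: 14.5 × 1.822⁴ = 159.79
Step 5: 14.5 × 1.822⁵ = 291.15
Step 6: 14.5 × 1.822⁶ = 530.47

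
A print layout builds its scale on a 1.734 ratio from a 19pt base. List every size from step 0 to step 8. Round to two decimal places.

19.00pt, 32.95pt, 57.13pt, 99.06pt, 171.77pt, 297.85pt, 516.47pt, 895.57pt, 1552.91pt

Step 0: 19pt
Step 1: 19.0 × 1.734 = 32.95
Step 2: 19.0 × 1.734² = 57.13
Step 3: 19.0 × 1.734³ = 99.06
Step 4: 19.0 × 1.734⁴ = 171.77
Step 5: 19.0 × 1.734⁵ = 297.85
Step 6: 19.0 × 1.734⁶ = 516.47
Step 7: 19.0 × 1.734⁷ = 895.57
Step 8: 19.0 × 1.734⁸ = 1552.91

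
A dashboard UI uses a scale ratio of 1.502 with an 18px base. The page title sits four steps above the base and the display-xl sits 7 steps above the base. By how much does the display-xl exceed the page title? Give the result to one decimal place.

218.8px

Step 4: 18.0 × 1.502⁴ = 91.612px
Step 7: 18.0 × 1.502⁷ = 310.429px
Difference: 310.429 − 91.612 = 218.817px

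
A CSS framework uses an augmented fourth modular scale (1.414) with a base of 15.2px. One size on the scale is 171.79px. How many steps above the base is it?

1.414ⁿ = 171.79 / 15.2 = 11.3020
n = ln(11.3020) / ln(1.414) = 2.4250 / 0.3464 ≈ 7.00

7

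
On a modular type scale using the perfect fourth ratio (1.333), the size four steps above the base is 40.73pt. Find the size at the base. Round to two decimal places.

40.73 ÷ 1.333⁴ = 40.73 ÷ 3.15733 ≈ 12.900

12.90pt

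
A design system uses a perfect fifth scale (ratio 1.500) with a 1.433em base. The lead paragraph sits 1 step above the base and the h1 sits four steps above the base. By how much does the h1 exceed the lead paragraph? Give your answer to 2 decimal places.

Step 1: 1.433 × 1.500 = 2.1495em
Step 4: 1.433 × 1.500⁴ = 7.2546em
Difference: 7.2546 − 2.1495 = 5.1051em

5.11em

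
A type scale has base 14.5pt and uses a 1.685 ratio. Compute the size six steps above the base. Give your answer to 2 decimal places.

331.87pt

14.5 × 1.685⁶ = 14.5 × 22.88756 ≈ 331.87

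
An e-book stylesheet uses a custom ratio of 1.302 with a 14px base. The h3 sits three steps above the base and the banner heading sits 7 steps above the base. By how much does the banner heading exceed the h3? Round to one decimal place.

Step 3: 14.0 × 1.302³ = 30.900px
Step 7: 14.0 × 1.302⁷ = 88.798px
Difference: 88.798 − 30.900 = 57.898px

57.9px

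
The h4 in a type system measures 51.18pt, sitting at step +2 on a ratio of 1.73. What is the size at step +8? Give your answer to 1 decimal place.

1372.1pt

51.18 × 1.73⁶ = 51.18 × 26.80875 ≈ 1372.072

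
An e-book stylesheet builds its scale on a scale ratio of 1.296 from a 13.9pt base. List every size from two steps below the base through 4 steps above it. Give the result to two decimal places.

Step -2: 13.9 ÷ 1.296² = 8.28
Step -1: 13.9 ÷ 1.296 = 10.73
Step 0: 13.9pt
Step 1: 13.9 × 1.296 = 18.01
Step 2: 13.9 × 1.296² = 23.35
Step 3: 13.9 × 1.296³ = 30.26
Step 4: 13.9 × 1.296⁴ = 39.21

8.28pt, 10.73pt, 13.90pt, 18.01pt, 23.35pt, 30.26pt, 39.21pt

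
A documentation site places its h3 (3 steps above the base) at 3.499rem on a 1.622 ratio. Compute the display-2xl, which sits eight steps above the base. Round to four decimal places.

39.2824rem

The gap is 8 − (3) = 5 steps, so the factor is 1.622^5.
3.499 × 1.622⁵ = 3.499 × 11.22676 ≈ 39.2824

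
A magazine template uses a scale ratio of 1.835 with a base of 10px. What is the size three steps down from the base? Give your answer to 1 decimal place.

A modular type scale is a geometric sequence: sizeₙ = base × rⁿ.
10.0 ÷ 1.835³ = 10.0 ÷ 6.17886 ≈ 1.62

1.6px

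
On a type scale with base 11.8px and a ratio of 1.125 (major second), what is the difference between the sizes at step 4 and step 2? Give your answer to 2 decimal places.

Step 2: 11.8 × 1.125² = 14.9344px
Step 4: 11.8 × 1.125⁴ = 18.9013px
Difference: 18.9013 − 14.9344 = 3.9669px

3.97px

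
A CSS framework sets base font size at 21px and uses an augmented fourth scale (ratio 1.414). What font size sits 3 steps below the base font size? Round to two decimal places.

21.0 ÷ 1.414³ = 21.0 ÷ 2.82715 ≈ 7.43

7.43px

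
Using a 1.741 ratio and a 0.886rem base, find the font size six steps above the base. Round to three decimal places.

24.673rem

A modular type scale is a geometric sequence: sizeₙ = base × rⁿ.
0.886 × 1.741⁶ = 0.886 × 27.84791 ≈ 24.673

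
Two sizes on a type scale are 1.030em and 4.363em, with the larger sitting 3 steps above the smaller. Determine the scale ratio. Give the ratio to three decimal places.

1.618

The ratio satisfies 1.030 × r³ = 4.363, so r = (4.363 / 1.030)^(1/3).
r = 4.2359^(1/3) ≈ 1.6180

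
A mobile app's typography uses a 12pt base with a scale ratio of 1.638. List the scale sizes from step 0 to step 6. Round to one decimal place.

12.0pt, 19.7pt, 32.2pt, 52.7pt, 86.4pt, 141.5pt, 231.8pt

Step 0: 12pt
Step 1: 12.0 × 1.638 = 19.7
Step 2: 12.0 × 1.638² = 32.2
Step 3: 12.0 × 1.638³ = 52.7
Step 4: 12.0 × 1.638⁴ = 86.4
Step 5: 12.0 × 1.638⁵ = 141.5
Step 6: 12.0 × 1.638⁶ = 231.8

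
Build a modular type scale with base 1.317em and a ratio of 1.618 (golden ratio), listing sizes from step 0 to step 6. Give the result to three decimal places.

Step 0: 1.317em
Step 1: 1.317 × 1.618 = 2.131
Step 2: 1.317 × 1.618² = 3.448
Step 3: 1.317 × 1.618³ = 5.579
Step 4: 1.317 × 1.618⁴ = 9.026
Step 5: 1.317 × 1.618⁵ = 14.604
Step 6: 1.317 × 1.618⁶ = 23.630

1.317em, 2.131em, 3.448em, 5.579em, 9.026em, 14.604em, 23.630em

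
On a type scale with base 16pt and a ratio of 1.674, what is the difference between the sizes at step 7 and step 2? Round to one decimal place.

544.6pt

Step 2: 16.0 × 1.674² = 44.836pt
Step 7: 16.0 × 1.674⁷ = 589.397pt
Difference: 589.397 − 44.836 = 544.561pt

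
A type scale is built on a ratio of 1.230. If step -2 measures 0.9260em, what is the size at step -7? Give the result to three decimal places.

0.329em

0.9260 ÷ 1.230⁵ = 0.9260 ÷ 2.81531 ≈ 0.329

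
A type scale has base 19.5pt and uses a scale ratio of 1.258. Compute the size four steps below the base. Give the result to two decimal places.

7.79pt

19.5 ÷ 1.258⁴ = 19.5 ÷ 2.50451 ≈ 7.79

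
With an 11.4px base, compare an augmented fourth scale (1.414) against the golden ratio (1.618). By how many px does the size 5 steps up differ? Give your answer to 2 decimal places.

Augmented fourth: 11.4 × 1.414⁵ = 64.4395px
Golden ratio: 11.4 × 1.618⁵ = 126.4147px
Difference: 126.4147 − 64.4395 = 61.9752px

61.98px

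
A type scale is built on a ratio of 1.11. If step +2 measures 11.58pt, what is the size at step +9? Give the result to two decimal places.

24.04pt

11.58 × 1.11⁷ = 11.58 × 2.07616 ≈ 24.042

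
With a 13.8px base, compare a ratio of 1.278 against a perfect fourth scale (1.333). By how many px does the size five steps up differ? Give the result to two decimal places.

At 1.278: 13.8 × 1.278⁵ = 47.0472px
Perfect fourth: 13.8 × 1.333⁵ = 58.0804px
Difference: 58.0804 − 47.0472 = 11.0332px

11.03px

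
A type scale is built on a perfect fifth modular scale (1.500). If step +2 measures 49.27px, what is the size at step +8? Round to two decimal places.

561.22px

49.27 × 1.500⁶ = 49.27 × 11.39062 ≈ 561.216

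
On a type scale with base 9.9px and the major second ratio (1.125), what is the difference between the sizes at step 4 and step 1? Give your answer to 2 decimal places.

4.72px

Step 1: 9.9 × 1.125 = 11.1375px
Step 4: 9.9 × 1.125⁴ = 15.8579px
Difference: 15.8579 − 11.1375 = 4.7204px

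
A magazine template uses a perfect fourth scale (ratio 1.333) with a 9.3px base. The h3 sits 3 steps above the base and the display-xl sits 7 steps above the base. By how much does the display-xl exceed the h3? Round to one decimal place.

47.5px

Step 3: 9.3 × 1.333³ = 22.028px
Step 7: 9.3 × 1.333⁷ = 69.549px
Difference: 69.549 − 22.028 = 47.521px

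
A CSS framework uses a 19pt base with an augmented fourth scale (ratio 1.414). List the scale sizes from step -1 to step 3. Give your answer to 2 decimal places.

Step -1: 19.0 ÷ 1.414 = 13.44
Step 0: 19pt
Step 1: 19.0 × 1.414 = 26.87
Step 2: 19.0 × 1.414² = 37.99
Step 3: 19.0 × 1.414³ = 53.72

13.44pt, 19.00pt, 26.87pt, 37.99pt, 53.72pt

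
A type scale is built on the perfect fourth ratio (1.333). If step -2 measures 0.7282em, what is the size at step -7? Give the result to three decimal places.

0.7282 ÷ 1.333⁵ = 0.7282 ÷ 4.20873 ≈ 0.173

0.173em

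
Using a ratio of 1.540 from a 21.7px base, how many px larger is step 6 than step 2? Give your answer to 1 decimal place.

Step 2: 21.7 × 1.540² = 51.464px
Step 6: 21.7 × 1.540⁶ = 289.457px
Difference: 289.457 − 51.464 = 237.993px

238.0px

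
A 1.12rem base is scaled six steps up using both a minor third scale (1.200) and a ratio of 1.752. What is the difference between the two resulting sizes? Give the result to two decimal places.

29.05rem

Minor third: 1.12 × 1.200⁶ = 3.3443rem
At 1.752: 1.12 × 1.752⁶ = 32.3909rem
Difference: 32.3909 − 3.3443 = 29.0466rem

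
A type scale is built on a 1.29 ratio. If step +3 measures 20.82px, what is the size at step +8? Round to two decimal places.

74.38px

20.82 × 1.29⁵ = 20.82 × 3.57231 ≈ 74.375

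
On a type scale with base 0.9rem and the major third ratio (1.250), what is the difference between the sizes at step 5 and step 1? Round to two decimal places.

1.62rem

Step 1: 0.9 × 1.250 = 1.1250rem
Step 5: 0.9 × 1.250⁵ = 2.7466rem
Difference: 2.7466 − 1.1250 = 1.6216rem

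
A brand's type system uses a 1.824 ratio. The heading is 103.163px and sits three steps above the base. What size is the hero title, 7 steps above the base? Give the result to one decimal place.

1141.9px

103.163 × 1.824⁴ = 103.163 × 11.06877 ≈ 1141.887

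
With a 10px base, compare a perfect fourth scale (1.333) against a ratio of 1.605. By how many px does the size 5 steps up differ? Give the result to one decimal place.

Perfect fourth: 10.0 × 1.333⁵ = 42.087px
At 1.605: 10.0 × 1.605⁵ = 106.506px
Difference: 106.506 − 42.087 = 64.419px

64.4px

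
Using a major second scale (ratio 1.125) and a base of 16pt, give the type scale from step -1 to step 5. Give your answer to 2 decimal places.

14.22pt, 16.00pt, 18.00pt, 20.25pt, 22.78pt, 25.63pt, 28.83pt

Step -1: 16.0 ÷ 1.125 = 14.22
Step 0: 16pt
Step 1: 16.0 × 1.125 = 18.00
Step 2: 16.0 × 1.125² = 20.25
Step 3: 16.0 × 1.125³ = 22.78
Step 4: 16.0 × 1.125⁴ = 25.63
Step 5: 16.0 × 1.125⁵ = 28.83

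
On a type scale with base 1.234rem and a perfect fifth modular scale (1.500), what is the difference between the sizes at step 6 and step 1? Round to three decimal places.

Step 1: 1.234 × 1.500 = 1.85100rem
Step 6: 1.234 × 1.500⁶ = 14.05603rem
Difference: 14.05603 − 1.85100 = 12.20503rem

12.205rem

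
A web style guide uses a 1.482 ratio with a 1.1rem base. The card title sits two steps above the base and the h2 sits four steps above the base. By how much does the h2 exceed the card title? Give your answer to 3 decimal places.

2.890rem

Step 2: 1.1 × 1.482² = 2.41596rem
Step 4: 1.1 × 1.482⁴ = 5.30622rem
Difference: 5.30622 − 2.41596 = 2.89026rem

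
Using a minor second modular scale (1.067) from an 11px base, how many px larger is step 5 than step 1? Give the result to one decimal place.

3.5px

Step 1: 11.0 × 1.067 = 11.737px
Step 5: 11.0 × 1.067⁵ = 15.213px
Difference: 15.213 − 11.737 = 3.476px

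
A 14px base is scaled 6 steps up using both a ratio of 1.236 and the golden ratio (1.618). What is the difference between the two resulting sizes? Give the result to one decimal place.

At 1.236: 14.0 × 1.236⁶ = 49.916px
Golden ratio: 14.0 × 1.618⁶ = 251.188px
Difference: 251.188 − 49.916 = 201.272px

201.3px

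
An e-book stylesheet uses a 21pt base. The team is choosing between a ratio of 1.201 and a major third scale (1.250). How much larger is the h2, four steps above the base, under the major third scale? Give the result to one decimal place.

At 1.201: 21.0 × 1.201⁴ = 43.691pt
Major third: 21.0 × 1.250⁴ = 51.270pt
Difference: 51.270 − 43.691 = 7.579pt

7.6pt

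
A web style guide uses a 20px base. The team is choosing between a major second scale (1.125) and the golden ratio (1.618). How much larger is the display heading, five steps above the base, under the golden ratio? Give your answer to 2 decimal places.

185.74px

Major second: 20.0 × 1.125⁵ = 36.0406px
Golden ratio: 20.0 × 1.618⁵ = 221.7801px
Difference: 221.7801 − 36.0406 = 185.7395px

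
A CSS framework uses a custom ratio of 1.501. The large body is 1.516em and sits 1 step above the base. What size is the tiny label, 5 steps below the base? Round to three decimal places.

0.133em

Moving from step +1 to step -5 is 6 steps down, so divide by r⁶.
1.516 ÷ 1.501⁶ = 1.516 ÷ 11.43626 ≈ 0.133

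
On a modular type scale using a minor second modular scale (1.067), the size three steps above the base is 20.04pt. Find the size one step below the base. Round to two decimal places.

20.04 ÷ 1.067⁴ = 20.04 ÷ 1.29616 ≈ 15.461

15.46pt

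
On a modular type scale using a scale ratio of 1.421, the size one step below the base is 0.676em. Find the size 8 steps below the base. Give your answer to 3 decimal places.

0.676 ÷ 1.421⁷ = 0.676 ÷ 11.69926 ≈ 0.058

0.058em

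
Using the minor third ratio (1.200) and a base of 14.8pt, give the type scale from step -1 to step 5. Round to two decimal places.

12.33pt, 14.80pt, 17.76pt, 21.31pt, 25.57pt, 30.69pt, 36.83pt

Step -1: 14.8 ÷ 1.200 = 12.33
Step 0: 14.8pt
Step 1: 14.8 × 1.200 = 17.76
Step 2: 14.8 × 1.200² = 21.31
Step 3: 14.8 × 1.200³ = 25.57
Step 4: 14.8 × 1.200⁴ = 30.69
Step 5: 14.8 × 1.200⁵ = 36.83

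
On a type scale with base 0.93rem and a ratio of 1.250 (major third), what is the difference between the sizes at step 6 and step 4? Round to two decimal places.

Step 4: 0.93 × 1.250⁴ = 2.2705rem
Step 6: 0.93 × 1.250⁶ = 3.5477rem
Difference: 3.5477 − 2.2705 = 1.2772rem

1.28rem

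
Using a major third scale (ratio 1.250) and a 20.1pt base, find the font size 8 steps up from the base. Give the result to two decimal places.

Every step multiplies by the scale ratio.
20.1 × 1.250⁸ = 20.1 × 5.96046 ≈ 119.81

119.81pt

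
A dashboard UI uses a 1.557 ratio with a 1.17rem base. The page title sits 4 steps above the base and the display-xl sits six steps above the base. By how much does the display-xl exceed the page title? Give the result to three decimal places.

Step 4: 1.17 × 1.557⁴ = 6.87607rem
Step 6: 1.17 × 1.557⁶ = 16.66931rem
Difference: 16.66931 − 6.87607 = 9.79324rem

9.793rem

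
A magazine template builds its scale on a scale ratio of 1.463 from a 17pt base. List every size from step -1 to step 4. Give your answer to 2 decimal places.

11.62pt, 17.00pt, 24.87pt, 36.39pt, 53.23pt, 77.88pt

Step -1: 17.0 ÷ 1.463 = 11.62
Step 0: 17pt
Step 1: 17.0 × 1.463 = 24.87
Step 2: 17.0 × 1.463² = 36.39
Step 3: 17.0 × 1.463³ = 53.23
Step 4: 17.0 × 1.463⁴ = 77.88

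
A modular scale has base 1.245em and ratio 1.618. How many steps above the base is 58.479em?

1.618ⁿ = 58.479 / 1.245 = 46.9711
n = ln(46.9711) / ln(1.618) = 3.8495 / 0.4812 ≈ 8.00

8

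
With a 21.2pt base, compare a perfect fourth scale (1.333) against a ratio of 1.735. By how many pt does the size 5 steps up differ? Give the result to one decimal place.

Perfect fourth: 21.2 × 1.333⁵ = 89.225pt
At 1.735: 21.2 × 1.735⁵ = 333.298pt
Difference: 333.298 − 89.225 = 244.073pt

244.1pt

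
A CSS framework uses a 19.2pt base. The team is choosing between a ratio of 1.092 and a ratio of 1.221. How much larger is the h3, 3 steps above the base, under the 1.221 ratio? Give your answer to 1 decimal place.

9.9pt

At 1.092: 19.2 × 1.092³ = 25.002pt
At 1.221: 19.2 × 1.221³ = 34.950pt
Difference: 34.950 − 25.002 = 9.948pt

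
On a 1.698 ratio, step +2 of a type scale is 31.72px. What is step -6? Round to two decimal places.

31.72 ÷ 1.698⁸ = 31.72 ÷ 69.10373 ≈ 0.459

0.46px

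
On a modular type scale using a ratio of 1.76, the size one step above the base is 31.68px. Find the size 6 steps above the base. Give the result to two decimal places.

534.99px

31.68 × 1.76⁵ = 31.68 × 16.88742 ≈ 534.994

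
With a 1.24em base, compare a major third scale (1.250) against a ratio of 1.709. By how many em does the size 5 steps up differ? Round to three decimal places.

Major third: 1.24 × 1.250⁵ = 3.78418em
At 1.709: 1.24 × 1.709⁵ = 18.07723em
Difference: 18.07723 − 3.78418 = 14.29305em

14.293em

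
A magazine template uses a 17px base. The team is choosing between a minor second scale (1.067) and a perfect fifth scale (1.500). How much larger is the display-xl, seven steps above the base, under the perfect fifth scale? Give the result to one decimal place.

Minor second: 17.0 × 1.067⁷ = 26.767px
Perfect fifth: 17.0 × 1.500⁷ = 290.461px
Difference: 290.461 − 26.767 = 263.694px

263.7px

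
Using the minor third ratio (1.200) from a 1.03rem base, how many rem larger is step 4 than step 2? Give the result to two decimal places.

0.65rem

Step 2: 1.03 × 1.200² = 1.4832rem
Step 4: 1.03 × 1.200⁴ = 2.1358rem
Difference: 2.1358 − 1.4832 = 0.6526rem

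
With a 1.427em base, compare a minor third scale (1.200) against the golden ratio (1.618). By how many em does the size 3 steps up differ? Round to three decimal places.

Minor third: 1.427 × 1.200³ = 2.46586em
Golden ratio: 1.427 × 1.618³ = 6.04449em
Difference: 6.04449 − 2.46586 = 3.57863em

3.579em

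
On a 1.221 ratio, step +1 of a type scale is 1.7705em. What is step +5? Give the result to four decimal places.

1.7705 × 1.221⁴ = 1.7705 × 2.22261 ≈ 3.9351

3.9351em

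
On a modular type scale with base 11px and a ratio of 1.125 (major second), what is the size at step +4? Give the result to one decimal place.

A modular type scale is a geometric sequence: sizeₙ = base × rⁿ.
11.0 × 1.125⁴ = 11.0 × 1.60181 ≈ 17.62

17.6px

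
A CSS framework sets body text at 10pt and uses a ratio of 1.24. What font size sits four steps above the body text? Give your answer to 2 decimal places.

A modular type scale is a geometric sequence: sizeₙ = base × rⁿ.
10.0 × 1.24⁴ = 10.0 × 2.36421 ≈ 23.64

23.64pt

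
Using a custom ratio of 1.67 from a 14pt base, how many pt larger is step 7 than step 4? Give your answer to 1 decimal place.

Step 4: 14.0 × 1.67⁴ = 108.891pt
Step 7: 14.0 × 1.67⁷ = 507.158pt
Difference: 507.158 − 108.891 = 398.267pt

398.3pt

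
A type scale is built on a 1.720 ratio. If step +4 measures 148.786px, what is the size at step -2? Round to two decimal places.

5.75px

Moving from step +4 to step -2 is 6 steps down, so divide by r⁶.
148.786 ÷ 1.720⁶ = 148.786 ÷ 25.89230 ≈ 5.746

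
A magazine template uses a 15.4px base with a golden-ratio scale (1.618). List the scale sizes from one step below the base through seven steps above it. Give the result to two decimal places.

Step -1: 15.4 ÷ 1.618 = 9.52
Step 0: 15.4px
Step 1: 15.4 × 1.618 = 24.92
Step 2: 15.4 × 1.618² = 40.32
Step 3: 15.4 × 1.618³ = 65.23
Step 4: 15.4 × 1.618⁴ = 105.54
Step 5: 15.4 × 1.618⁵ = 170.77
Step 6: 15.4 × 1.618⁶ = 276.31
Step 7: 15.4 × 1.618⁷ = 447.06

9.52px, 15.40px, 24.92px, 40.32px, 65.23px, 105.54px, 170.77px, 276.31px, 447.06px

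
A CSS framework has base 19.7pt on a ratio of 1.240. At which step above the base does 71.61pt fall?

1.240ⁿ = 71.61 / 19.7 = 3.6350
n = ln(3.6350) / ln(1.240) = 1.2906 / 0.2151 ≈ 6.00

6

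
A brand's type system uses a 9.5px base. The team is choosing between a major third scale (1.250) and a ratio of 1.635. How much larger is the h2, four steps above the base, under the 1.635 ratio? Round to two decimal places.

Major third: 9.5 × 1.250⁴ = 23.1934px
At 1.635: 9.5 × 1.635⁴ = 67.8883px
Difference: 67.8883 − 23.1934 = 44.6949px

44.69px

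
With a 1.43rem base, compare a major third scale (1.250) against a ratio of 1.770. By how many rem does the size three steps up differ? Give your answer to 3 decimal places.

5.137rem

Major third: 1.43 × 1.250³ = 2.79297rem
At 1.770: 1.43 × 1.770³ = 7.92968rem
Difference: 7.92968 − 2.79297 = 5.13671rem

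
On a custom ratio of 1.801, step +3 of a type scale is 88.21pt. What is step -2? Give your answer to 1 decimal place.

4.7pt

The gap is -2 − (3) = -5 steps, so the factor is 1.801^-5.
88.21 ÷ 1.801⁵ = 88.21 ÷ 18.94823 ≈ 4.655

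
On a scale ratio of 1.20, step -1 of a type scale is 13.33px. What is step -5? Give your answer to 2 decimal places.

13.33 ÷ 1.20⁴ = 13.33 ÷ 2.07360 ≈ 6.428

6.43px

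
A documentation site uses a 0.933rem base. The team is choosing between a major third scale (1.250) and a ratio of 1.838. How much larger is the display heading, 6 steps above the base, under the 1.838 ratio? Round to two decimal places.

Major third: 0.933 × 1.250⁶ = 3.5591rem
At 1.838: 0.933 × 1.838⁶ = 35.9712rem
Difference: 35.9712 − 3.5591 = 32.4121rem

32.41rem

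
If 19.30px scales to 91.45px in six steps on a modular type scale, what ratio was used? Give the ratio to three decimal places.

r⁶ = 91.45 / 19.30, so r = (91.45/19.30)^(1/6).
r = 4.7383^(1/6) ≈ 1.2960

1.296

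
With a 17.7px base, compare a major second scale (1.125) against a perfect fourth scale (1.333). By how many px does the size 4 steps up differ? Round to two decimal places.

Major second: 17.7 × 1.125⁴ = 28.3520px
Perfect fourth: 17.7 × 1.333⁴ = 55.8848px
Difference: 55.8848 − 28.3520 = 27.5328px

27.53px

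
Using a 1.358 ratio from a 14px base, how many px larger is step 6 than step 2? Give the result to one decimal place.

62.0px

Step 2: 14.0 × 1.358² = 25.818px
Step 6: 14.0 × 1.358⁶ = 87.806px
Difference: 87.806 − 25.818 = 61.988px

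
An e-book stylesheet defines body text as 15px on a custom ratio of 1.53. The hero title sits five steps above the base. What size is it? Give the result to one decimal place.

125.8px

Each step on a modular scale multiplies by the ratio, so the size n steps from the base is base × ratioⁿ.
15.0 × 1.53⁵ = 15.0 × 8.38411 ≈ 125.76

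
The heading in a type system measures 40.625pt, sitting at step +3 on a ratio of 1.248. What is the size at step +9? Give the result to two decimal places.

153.49pt

40.625 × 1.248⁶ = 40.625 × 3.77822 ≈ 153.490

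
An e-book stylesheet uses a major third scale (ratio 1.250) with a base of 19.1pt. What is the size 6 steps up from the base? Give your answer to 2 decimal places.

72.86pt

A modular type scale is a geometric sequence: sizeₙ = base × rⁿ.
19.1 × 1.250⁶ = 19.1 × 3.81470 ≈ 72.86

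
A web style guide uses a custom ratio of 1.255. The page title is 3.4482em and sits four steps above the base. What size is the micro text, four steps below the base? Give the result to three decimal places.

0.560em

The gap is -4 − (4) = -8 steps, so the factor is 1.255^-8.
3.4482 ÷ 1.255⁸ = 3.4482 ÷ 6.15389 ≈ 0.560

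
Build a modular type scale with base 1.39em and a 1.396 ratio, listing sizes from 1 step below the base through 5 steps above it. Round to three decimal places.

0.996em, 1.390em, 1.940em, 2.709em, 3.782em, 5.279em, 7.370em

Step -1: 1.39 ÷ 1.396 = 0.996
Step 0: 1.39em
Step 1: 1.39 × 1.396 = 1.940
Step 2: 1.39 × 1.396² = 2.709
Step 3: 1.39 × 1.396³ = 3.782
Step 4: 1.39 × 1.396⁴ = 5.279
Step 5: 1.39 × 1.396⁵ = 7.370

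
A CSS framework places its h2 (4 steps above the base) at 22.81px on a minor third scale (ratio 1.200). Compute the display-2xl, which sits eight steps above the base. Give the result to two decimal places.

22.81 × 1.200⁴ = 22.81 × 2.07360 ≈ 47.299

47.30px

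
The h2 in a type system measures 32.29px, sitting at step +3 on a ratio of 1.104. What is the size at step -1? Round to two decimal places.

32.29 ÷ 1.104⁴ = 32.29 ÷ 1.48551 ≈ 21.737

21.74px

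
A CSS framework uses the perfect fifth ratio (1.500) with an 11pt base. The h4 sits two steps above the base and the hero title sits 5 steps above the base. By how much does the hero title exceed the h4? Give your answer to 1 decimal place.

Step 2: 11.0 × 1.500² = 24.750pt
Step 5: 11.0 × 1.500⁵ = 83.531pt
Difference: 83.531 − 24.750 = 58.781pt

58.8pt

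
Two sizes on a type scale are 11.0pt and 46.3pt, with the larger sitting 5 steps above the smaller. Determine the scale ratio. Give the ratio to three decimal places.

1.333

r⁵ = 46.3 / 11.0, so r = (46.3/11.0)^(1/5).
r = 4.2091^(1/5) ≈ 1.3330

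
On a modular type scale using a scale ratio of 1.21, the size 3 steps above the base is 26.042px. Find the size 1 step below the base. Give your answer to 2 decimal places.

12.15px

Moving from step +3 to step -1 is 4 steps down, so divide by r⁴.
26.042 ÷ 1.21⁴ = 26.042 ÷ 2.14359 ≈ 12.149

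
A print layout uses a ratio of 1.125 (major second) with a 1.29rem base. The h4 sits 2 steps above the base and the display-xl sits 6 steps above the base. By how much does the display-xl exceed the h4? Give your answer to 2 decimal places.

0.98rem

Step 2: 1.29 × 1.125² = 1.6327rem
Step 6: 1.29 × 1.125⁶ = 2.6152rem
Difference: 2.6152 − 1.6327 = 0.9825rem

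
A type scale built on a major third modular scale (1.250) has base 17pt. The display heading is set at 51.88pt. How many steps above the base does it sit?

1.250ⁿ = 51.88 / 17 = 3.0518
n = ln(3.0518) / ln(1.250) = 1.1157 / 0.2231 ≈ 5.00

5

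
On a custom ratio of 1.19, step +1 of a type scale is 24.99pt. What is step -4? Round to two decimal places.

10.47pt

Moving from step +1 to step -4 is 5 steps down, so divide by r⁵.
24.99 ÷ 1.19⁵ = 24.99 ÷ 2.38635 ≈ 10.472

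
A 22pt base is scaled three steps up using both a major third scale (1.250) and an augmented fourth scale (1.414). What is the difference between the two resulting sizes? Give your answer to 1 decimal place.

19.2pt

Major third: 22.0 × 1.250³ = 42.969pt
Augmented fourth: 22.0 × 1.414³ = 62.197pt
Difference: 62.197 − 42.969 = 19.228pt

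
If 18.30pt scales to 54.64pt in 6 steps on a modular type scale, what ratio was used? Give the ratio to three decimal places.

1.200

The ratio satisfies 18.30 × r⁶ = 54.64, so r = (54.64 / 18.30)^(1/6).
r = 2.9858^(1/6) ≈ 1.2000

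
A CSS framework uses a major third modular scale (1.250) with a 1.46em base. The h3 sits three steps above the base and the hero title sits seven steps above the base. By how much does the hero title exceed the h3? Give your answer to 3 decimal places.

Step 3: 1.46 × 1.250³ = 2.85156em
Step 7: 1.46 × 1.250⁷ = 6.96182em
Difference: 6.96182 − 2.85156 = 4.11026em

4.110em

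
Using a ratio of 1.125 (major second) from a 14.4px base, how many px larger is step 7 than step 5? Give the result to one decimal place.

Step 5: 14.4 × 1.125⁵ = 25.949px
Step 7: 14.4 × 1.125⁷ = 32.842px
Difference: 32.842 − 25.949 = 6.893px

6.9px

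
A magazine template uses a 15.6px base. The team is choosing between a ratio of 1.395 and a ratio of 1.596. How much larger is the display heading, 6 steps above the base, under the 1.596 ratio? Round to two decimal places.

142.86px

At 1.395: 15.6 × 1.395⁶ = 114.9661px
At 1.596: 15.6 × 1.596⁶ = 257.8232px
Difference: 257.8232 − 114.9661 = 142.8571px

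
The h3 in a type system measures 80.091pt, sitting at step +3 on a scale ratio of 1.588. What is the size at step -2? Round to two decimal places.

80.091 ÷ 1.588⁵ = 80.091 ÷ 10.09840 ≈ 7.931

7.93pt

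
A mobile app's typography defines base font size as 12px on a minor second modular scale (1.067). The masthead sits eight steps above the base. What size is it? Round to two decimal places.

20.16px

12.0 × 1.067⁸ = 12.0 × 1.68002 ≈ 20.16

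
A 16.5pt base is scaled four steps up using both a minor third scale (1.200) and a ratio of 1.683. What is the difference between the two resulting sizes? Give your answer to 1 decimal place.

98.2pt

Minor third: 16.5 × 1.200⁴ = 34.214pt
At 1.683: 16.5 × 1.683⁴ = 132.379pt
Difference: 132.379 − 34.214 = 98.165pt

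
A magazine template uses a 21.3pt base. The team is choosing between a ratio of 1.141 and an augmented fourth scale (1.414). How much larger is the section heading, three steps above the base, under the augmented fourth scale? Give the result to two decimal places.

At 1.141: 21.3 × 1.141³ = 31.6400pt
Augmented fourth: 21.3 × 1.414³ = 60.2182pt
Difference: 60.2182 − 31.6400 = 28.5782pt

28.58pt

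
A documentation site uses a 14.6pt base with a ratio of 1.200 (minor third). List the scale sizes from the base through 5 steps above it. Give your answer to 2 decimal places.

14.60pt, 17.52pt, 21.02pt, 25.23pt, 30.27pt, 36.33pt

Step 0: 14.6pt
Step 1: 14.6 × 1.200 = 17.52
Step 2: 14.6 × 1.200² = 21.02
Step 3: 14.6 × 1.200³ = 25.23
Step 4: 14.6 × 1.200⁴ = 30.27
Step 5: 14.6 × 1.200⁵ = 36.33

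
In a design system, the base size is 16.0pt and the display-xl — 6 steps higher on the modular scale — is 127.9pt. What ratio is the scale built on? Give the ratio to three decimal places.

The ratio satisfies 16.0 × r⁶ = 127.9, so r = (127.9 / 16.0)^(1/6).
r = 7.9938^(1/6) ≈ 1.4140

1.414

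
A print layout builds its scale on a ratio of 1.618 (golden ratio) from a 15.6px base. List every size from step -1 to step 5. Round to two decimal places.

9.64px, 15.60px, 25.24px, 40.84px, 66.08px, 106.92px, 172.99px

Step -1: 15.6 ÷ 1.618 = 9.64
Step 0: 15.6px
Step 1: 15.6 × 1.618 = 25.24
Step 2: 15.6 × 1.618² = 40.84
Step 3: 15.6 × 1.618³ = 66.08
Step 4: 15.6 × 1.618⁴ = 106.92
Step 5: 15.6 × 1.618⁵ = 172.99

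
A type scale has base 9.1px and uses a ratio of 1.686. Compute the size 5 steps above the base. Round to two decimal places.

9.1 × 1.686⁵ = 9.1 × 13.62347 ≈ 123.97

123.97px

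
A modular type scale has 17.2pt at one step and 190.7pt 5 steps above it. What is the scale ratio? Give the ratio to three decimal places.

1.618

r⁵ = 190.7 / 17.2, so r = (190.7/17.2)^(1/5).
r = 11.0872^(1/5) ≈ 1.6179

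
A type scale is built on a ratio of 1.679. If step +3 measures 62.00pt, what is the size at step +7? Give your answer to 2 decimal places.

62.00 × 1.679⁴ = 62.00 × 7.94699 ≈ 492.714

492.71pt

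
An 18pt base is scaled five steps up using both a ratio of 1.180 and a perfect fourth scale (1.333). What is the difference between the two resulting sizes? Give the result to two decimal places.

34.58pt

At 1.180: 18.0 × 1.180⁵ = 41.1796pt
Perfect fourth: 18.0 × 1.333⁵ = 75.7571pt
Difference: 75.7571 − 41.1796 = 34.5775pt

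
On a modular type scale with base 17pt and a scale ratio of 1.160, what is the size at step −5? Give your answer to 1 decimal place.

8.1pt

A modular type scale is a geometric sequence: sizeₙ = base × rⁿ.
17.0 ÷ 1.160⁵ = 17.0 ÷ 2.10034 ≈ 8.09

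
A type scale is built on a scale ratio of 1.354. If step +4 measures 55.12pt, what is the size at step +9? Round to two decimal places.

The gap is 9 − (4) = 5 steps, so the factor is 1.354^5.
55.12 × 1.354⁵ = 55.12 × 4.55086 ≈ 250.843

250.84pt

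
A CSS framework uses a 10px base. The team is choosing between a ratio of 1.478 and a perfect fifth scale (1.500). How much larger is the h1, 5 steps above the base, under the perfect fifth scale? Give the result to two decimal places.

At 1.478: 10.0 × 1.478⁵ = 70.5297px
Perfect fifth: 10.0 × 1.500⁵ = 75.9375px
Difference: 75.9375 − 70.5297 = 5.4078px

5.41px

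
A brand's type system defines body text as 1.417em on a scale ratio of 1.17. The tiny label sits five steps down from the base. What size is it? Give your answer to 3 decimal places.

0.646em

Every step multiplies by the scale ratio.
1.417 ÷ 1.17⁵ = 1.417 ÷ 2.19245 ≈ 0.646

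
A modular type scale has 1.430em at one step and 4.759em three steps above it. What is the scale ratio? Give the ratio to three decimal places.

1.493

The ratio satisfies 1.430 × r³ = 4.759, so r = (4.759 / 1.430)^(1/3).
r = 3.3280^(1/3) ≈ 1.4930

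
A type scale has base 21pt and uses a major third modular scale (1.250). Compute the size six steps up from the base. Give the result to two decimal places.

80.11pt

21.0 × 1.250⁶ = 21.0 × 3.81470 ≈ 80.11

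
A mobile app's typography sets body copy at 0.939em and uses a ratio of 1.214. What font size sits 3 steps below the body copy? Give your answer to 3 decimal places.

0.525em

A modular type scale is a geometric sequence: sizeₙ = base × rⁿ.
0.939 ÷ 1.214³ = 0.939 ÷ 1.78919 ≈ 0.525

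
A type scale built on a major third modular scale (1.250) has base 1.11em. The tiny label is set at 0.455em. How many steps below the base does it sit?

1.250ⁿ = 1.11 / 0.455 = 2.4396
n = ln(2.4396) / ln(1.250) = 0.8918 / 0.2231 ≈ 4.00

4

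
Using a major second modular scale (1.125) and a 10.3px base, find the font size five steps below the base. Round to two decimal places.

5.72px

Each step on a modular scale multiplies by the ratio, so the size n steps from the base is base × ratioⁿ.
10.3 ÷ 1.125⁵ = 10.3 ÷ 1.80203 ≈ 5.72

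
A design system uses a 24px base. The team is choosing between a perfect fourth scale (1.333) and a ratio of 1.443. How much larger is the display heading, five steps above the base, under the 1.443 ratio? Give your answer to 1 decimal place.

Perfect fourth: 24.0 × 1.333⁵ = 101.009px
At 1.443: 24.0 × 1.443⁵ = 150.156px
Difference: 150.156 − 101.009 = 49.147px

49.1px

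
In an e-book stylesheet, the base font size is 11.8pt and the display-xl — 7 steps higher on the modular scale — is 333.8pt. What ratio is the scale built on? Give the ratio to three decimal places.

The ratio satisfies 11.8 × r⁷ = 333.8, so r = (333.8 / 11.8)^(1/7).
r = 28.2881^(1/7) ≈ 1.6120

1.612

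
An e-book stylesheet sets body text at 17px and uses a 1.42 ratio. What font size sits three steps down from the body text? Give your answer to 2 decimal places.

17.0 ÷ 1.42³ = 17.0 ÷ 2.86329 ≈ 5.94

5.94px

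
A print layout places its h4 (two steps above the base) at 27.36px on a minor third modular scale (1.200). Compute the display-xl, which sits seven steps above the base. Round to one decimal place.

Moving from step +2 to step +7 is 5 steps up, so multiply by r⁵.
27.36 × 1.200⁵ = 27.36 × 2.48832 ≈ 68.080

68.1px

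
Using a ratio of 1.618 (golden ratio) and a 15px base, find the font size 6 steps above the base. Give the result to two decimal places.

15.0 × 1.618⁶ = 15.0 × 17.94201 ≈ 269.13

269.13px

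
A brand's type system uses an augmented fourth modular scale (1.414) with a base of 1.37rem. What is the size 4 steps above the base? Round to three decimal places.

5.477rem

A modular type scale is a geometric sequence: sizeₙ = base × rⁿ.
1.37 × 1.414⁴ = 1.37 × 3.99758 ≈ 5.477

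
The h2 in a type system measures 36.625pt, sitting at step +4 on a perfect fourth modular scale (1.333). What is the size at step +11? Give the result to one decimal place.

The gap is 11 − (4) = 7 steps, so the factor is 1.333^7.
36.625 × 1.333⁷ = 36.625 × 7.47844 ≈ 273.898

273.9pt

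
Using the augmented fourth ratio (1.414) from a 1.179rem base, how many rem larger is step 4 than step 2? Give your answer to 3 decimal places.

2.356rem

Step 2: 1.179 × 1.414² = 2.35729rem
Step 4: 1.179 × 1.414⁴ = 4.71315rem
Difference: 4.71315 − 2.35729 = 2.35586rem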